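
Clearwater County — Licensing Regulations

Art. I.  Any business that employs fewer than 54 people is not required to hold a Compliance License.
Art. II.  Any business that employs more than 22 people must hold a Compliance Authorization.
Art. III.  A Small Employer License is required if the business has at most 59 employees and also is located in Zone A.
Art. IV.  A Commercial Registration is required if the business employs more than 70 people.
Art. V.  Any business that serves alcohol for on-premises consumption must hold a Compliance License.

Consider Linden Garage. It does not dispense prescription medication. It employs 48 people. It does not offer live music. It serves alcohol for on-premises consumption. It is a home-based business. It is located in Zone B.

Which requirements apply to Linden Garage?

Compliance Authorization

Art. I. employees 48 < 54 → exempt from Compliance License.
Art. II. employees 48 > 22 → Compliance Authorization required.
Art. III. employees 48 ≤ 59; is located in Zone B (not: is located in Zone A) → Small Employer License not required.
Art. IV. employees 48 ≤ 70 → Commercial Registration not required.
Art. V. serves alcohol for on-premises consumption → Compliance License required.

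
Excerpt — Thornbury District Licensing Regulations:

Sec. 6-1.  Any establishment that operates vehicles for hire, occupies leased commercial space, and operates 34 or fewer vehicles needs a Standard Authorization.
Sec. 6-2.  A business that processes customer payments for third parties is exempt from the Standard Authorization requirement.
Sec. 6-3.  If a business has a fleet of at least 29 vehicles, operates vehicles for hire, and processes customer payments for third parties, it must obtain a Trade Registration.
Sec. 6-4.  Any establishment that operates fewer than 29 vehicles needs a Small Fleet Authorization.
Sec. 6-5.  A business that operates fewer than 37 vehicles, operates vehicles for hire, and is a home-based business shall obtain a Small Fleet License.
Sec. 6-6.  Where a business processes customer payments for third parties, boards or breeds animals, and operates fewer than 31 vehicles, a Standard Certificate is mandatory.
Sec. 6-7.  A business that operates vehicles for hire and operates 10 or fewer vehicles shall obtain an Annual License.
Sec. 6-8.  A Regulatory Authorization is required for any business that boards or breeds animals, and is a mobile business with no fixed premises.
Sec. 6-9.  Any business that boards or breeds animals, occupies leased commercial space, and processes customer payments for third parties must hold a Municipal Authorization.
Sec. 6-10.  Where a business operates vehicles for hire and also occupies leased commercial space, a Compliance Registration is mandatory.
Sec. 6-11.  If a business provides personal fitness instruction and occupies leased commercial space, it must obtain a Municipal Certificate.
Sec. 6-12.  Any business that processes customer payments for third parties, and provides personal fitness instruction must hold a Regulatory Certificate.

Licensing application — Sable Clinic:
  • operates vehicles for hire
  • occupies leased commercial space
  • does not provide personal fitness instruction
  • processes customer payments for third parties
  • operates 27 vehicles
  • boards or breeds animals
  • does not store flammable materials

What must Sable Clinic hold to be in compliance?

Compliance Registration, Municipal Authorization, Small Fleet Authorization, Standard Certificate

Sec. 6-1. operates vehicles for hire; occupies leased commercial space; vehicles 27 ≤ 34 → Standard Authorization required.
Sec. 6-2. processes customer payments for third parties → exempt from Standard Authorization.
Sec. 6-3. vehicles 27 < 29; operates vehicles for hire; processes customer payments for third parties → Trade Registration not required.
Sec. 6-4. vehicles 27 < 29 → Small Fleet Authorization required.
Sec. 6-5. vehicles 27 < 37; operates vehicles for hire; occupies leased commercial space (not: is a home-based business) → Small Fleet License not required.
Sec. 6-6. processes customer payments for third parties; boards or breeds animals; vehicles 27 < 31 → Standard Certificate required.
Sec. 6-7. operates vehicles for hire; vehicles 27 > 10 → Annual License not required.
Sec. 6-8. boards or breeds animals; occupies leased commercial space (not: is a mobile business with no fixed premises) → Regulatory Authorization not required.
Sec. 6-9. boards or breeds animals; occupies leased commercial space; processes customer payments for third parties → Municipal Authorization required.
Sec. 6-10. operates vehicles for hire; occupies leased commercial space → Compliance Registration required.
Sec. 6-11. does not provide personal fitness instruction; occupies leased commercial space → Municipal Certificate not required.
Sec. 6-12. processes customer payments for third parties; does not provide personal fitness instruction → Regulatory Certificate not required.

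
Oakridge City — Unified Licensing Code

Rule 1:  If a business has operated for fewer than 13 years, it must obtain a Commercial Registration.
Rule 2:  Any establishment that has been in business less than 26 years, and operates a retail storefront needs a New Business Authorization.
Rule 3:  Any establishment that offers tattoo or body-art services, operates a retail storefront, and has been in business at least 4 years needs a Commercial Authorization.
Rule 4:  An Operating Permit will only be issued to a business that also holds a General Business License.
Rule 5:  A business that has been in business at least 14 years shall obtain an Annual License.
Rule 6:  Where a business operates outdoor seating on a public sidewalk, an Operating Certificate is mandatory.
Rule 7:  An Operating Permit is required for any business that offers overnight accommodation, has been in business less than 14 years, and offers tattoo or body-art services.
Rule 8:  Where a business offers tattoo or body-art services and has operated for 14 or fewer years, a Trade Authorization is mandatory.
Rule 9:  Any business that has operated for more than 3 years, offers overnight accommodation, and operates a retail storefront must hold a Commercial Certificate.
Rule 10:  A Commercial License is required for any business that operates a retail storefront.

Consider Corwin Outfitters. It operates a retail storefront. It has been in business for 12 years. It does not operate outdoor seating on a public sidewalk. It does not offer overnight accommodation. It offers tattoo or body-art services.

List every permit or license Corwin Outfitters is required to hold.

Rule 1: years in business 12 < 13 → Commercial Registration required.
Rule 2: years in business 12 < 26; operates a retail storefront → New Business Authorization required.
Rule 3: offers tattoo or body-art services; operates a retail storefront; years in business 12 ≥ 4 → Commercial Authorization required.
Rule 4: Operating Permit is not required → no effect.
Rule 5: years in business 12 < 14 → Annual License not required.
Rule 6: does not operate outdoor seating on a public sidewalk → Operating Certificate not required.
Rule 7: does not offer overnight accommodation; years in business 12 < 14; offers tattoo or body-art services → Operating Permit not required.
Rule 8: offers tattoo or body-art services; years in business 12 ≤ 14 → Trade Authorization required.
Rule 9: years in business 12 > 3; does not offer overnight accommodation; operates a retail storefront → Commercial Certificate not required.
Rule 10: operates a retail storefront → Commercial License required.

Commercial Authorization, Commercial License, Commercial Registration, New Business Authorization, Trade Authorization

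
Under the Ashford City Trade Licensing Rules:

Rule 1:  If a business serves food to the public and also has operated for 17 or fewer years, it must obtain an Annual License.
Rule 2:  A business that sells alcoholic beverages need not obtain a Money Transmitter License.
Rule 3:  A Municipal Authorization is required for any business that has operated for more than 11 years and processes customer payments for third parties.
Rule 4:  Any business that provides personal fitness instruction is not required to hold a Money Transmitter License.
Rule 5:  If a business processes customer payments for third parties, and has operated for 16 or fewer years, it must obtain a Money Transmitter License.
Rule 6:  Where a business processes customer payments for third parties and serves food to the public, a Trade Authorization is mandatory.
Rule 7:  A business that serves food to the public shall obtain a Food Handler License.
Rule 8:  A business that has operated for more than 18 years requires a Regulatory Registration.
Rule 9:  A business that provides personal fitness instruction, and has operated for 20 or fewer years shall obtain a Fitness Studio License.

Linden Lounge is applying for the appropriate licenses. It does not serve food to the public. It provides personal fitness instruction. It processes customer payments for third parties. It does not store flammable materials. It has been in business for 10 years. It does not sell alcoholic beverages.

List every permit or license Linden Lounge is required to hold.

Rule 1: does not serve food to the public; years in business 10 ≤ 17 → Annual License not required.
Rule 2: does not sell alcoholic beverages → Money Transmitter License exemption does not apply.
Rule 3: years in business 10 ≤ 11; processes customer payments for third parties → Municipal Authorization not required.
Rule 4: provides personal fitness instruction → exempt from Money Transmitter License.
Rule 5: processes customer payments for third parties; years in business 10 ≤ 16 → Money Transmitter License required.
Rule 6: processes customer payments for third parties; does not serve food to the public → Trade Authorization not required.
Rule 7: does not serve food to the public → Food Handler License not required.
Rule 8: years in business 10 ≤ 18 → Regulatory Registration not required.
Rule 9: provides personal fitness instruction; years in business 10 ≤ 20 → Fitness Studio License required.

Fitness Studio License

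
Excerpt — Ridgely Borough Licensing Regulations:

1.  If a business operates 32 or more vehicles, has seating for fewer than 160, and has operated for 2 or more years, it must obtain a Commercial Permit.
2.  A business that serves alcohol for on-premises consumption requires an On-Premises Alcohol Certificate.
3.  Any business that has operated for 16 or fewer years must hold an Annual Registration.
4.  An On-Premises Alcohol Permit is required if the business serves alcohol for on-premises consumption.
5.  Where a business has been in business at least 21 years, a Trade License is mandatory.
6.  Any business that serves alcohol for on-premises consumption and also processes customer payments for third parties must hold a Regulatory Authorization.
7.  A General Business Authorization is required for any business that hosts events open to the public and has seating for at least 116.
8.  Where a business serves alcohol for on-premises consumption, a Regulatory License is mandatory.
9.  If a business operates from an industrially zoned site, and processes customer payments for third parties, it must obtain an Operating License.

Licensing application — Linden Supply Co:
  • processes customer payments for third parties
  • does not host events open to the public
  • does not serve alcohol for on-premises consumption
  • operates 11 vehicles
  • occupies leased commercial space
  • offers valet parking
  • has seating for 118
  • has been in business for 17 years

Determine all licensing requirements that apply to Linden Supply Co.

None

1. vehicles 11 < 32; seating 118 < 160; years in business 17 ≥ 2 → Commercial Permit not required.
2. does not serve alcohol for on-premises consumption → On-Premises Alcohol Certificate not required.
3. years in business 17 > 16 → Annual Registration not required.
4. does not serve alcohol for on-premises consumption → On-Premises Alcohol Permit not required.
5. years in business 17 < 21 → Trade License not required.
6. does not serve alcohol for on-premises consumption; processes customer payments for third parties → Regulatory Authorization not required.
7. does not host events open to the public; seating 118 ≥ 116 → General Business Authorization not required.
8. does not serve alcohol for on-premises consumption → Regulatory License not required.
9. occupies leased commercial space (not: operates from an industrially zoned site); processes customer payments for third parties → Operating License not required.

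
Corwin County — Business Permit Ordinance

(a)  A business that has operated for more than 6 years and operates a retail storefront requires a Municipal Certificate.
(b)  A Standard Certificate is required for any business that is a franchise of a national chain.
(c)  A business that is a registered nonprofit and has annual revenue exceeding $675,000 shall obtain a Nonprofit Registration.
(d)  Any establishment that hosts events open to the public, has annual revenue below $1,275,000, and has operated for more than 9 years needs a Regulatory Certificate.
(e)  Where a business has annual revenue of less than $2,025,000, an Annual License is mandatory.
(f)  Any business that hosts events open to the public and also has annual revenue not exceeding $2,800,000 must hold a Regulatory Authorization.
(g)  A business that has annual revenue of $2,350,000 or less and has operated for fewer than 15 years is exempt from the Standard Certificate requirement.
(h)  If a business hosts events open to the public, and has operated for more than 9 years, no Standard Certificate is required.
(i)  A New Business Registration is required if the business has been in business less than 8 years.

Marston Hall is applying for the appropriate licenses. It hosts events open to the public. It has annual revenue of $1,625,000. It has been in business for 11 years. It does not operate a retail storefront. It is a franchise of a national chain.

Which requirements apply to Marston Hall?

Annual License, Regulatory Authorization

(a) years in business 11 > 6; does not operate a retail storefront → Municipal Certificate not required.
(b) is a franchise of a national chain → Standard Certificate required.
(c) is a franchise of a national chain (not: is a registered nonprofit); revenue $1,625,000 > $675,000 → Nonprofit Registration not required.
(d) hosts events open to the public; revenue $1,625,000 ≥ $1,275,000; years in business 11 > 9 → Regulatory Certificate not required.
(e) revenue $1,625,000 < $2,025,000 → Annual License required.
(f) hosts events open to the public; revenue $1,625,000 ≤ $2,800,000 → Regulatory Authorization required.
(g) revenue $1,625,000 ≤ $2,350,000; years in business 11 < 15 → exempt from Standard Certificate.
(h) hosts events open to the public; years in business 11 > 9 → exempt from Standard Certificate.
(i) years in business 11 ≥ 8 → New Business Registration not required.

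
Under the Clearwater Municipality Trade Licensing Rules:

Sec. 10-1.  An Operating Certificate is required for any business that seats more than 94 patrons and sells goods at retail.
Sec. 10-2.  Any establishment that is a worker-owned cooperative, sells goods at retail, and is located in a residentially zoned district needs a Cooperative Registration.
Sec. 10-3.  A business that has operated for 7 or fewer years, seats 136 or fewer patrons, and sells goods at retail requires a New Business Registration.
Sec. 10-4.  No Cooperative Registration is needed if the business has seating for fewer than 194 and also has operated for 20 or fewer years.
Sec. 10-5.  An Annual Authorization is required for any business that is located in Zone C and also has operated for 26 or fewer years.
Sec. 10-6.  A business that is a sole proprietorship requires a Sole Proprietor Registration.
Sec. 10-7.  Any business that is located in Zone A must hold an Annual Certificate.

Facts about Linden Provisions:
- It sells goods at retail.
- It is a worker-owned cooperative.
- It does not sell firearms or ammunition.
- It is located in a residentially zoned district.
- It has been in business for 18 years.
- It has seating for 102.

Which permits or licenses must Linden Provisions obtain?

Sec. 10-1. seating 102 > 94; sells goods at retail → Operating Certificate required.
Sec. 10-2. is a worker-owned cooperative; sells goods at retail; is located in a residentially zoned district → Cooperative Registration required.
Sec. 10-3. years in business 18 > 7; seating 102 ≤ 136; sells goods at retail → New Business Registration not required.
Sec. 10-4. seating 102 < 194; years in business 18 ≤ 20 → exempt from Cooperative Registration.
Sec. 10-5. is located in a residentially zoned district (not: is located in Zone C); years in business 18 ≤ 26 → Annual Authorization not required.
Sec. 10-6. is a worker-owned cooperative (not: is a sole proprietorship) → Sole Proprietor Registration not required.
Sec. 10-7. is located in a residentially zoned district (not: is located in Zone A) → Annual Certificate not required.

Operating Certificate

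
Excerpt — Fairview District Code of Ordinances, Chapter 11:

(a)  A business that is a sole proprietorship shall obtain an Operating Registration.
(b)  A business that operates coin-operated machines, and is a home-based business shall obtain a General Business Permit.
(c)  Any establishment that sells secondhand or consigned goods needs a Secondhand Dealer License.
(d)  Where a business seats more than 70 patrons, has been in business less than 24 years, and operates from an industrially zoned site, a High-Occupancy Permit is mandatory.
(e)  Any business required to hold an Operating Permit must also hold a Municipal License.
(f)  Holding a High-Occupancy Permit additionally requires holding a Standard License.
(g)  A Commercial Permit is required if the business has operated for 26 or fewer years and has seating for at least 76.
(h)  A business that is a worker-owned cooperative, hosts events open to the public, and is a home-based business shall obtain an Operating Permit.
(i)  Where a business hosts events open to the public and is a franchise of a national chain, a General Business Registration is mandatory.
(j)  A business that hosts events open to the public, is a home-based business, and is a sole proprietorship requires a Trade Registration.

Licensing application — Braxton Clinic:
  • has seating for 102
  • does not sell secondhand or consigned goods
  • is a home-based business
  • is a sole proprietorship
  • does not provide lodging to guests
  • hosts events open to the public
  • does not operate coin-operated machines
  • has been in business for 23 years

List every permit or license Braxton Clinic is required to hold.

(a) is a sole proprietorship → Operating Registration required.
(b) does not operate coin-operated machines; is a home-based business → General Business Permit not required.
(c) does not sell secondhand or consigned goods → Secondhand Dealer License not required.
(d) seating 102 > 70; years in business 23 < 24; is a home-based business (not: operates from an industrially zoned site) → High-Occupancy Permit not required.
(e) Operating Permit is not required → no effect.
(f) High-Occupancy Permit is not required → no effect.
(g) years in business 23 ≤ 26; seating 102 ≥ 76 → Commercial Permit required.
(h) is a sole proprietorship (not: is a worker-owned cooperative); hosts events open to the public; is a home-based business → Operating Permit not required.
(i) hosts events open to the public; is a sole proprietorship (not: is a franchise of a national chain) → General Business Registration not required.
(j) hosts events open to the public; is a home-based business; is a sole proprietorship → Trade Registration required.

Commercial Permit, Operating Registration, Trade Registration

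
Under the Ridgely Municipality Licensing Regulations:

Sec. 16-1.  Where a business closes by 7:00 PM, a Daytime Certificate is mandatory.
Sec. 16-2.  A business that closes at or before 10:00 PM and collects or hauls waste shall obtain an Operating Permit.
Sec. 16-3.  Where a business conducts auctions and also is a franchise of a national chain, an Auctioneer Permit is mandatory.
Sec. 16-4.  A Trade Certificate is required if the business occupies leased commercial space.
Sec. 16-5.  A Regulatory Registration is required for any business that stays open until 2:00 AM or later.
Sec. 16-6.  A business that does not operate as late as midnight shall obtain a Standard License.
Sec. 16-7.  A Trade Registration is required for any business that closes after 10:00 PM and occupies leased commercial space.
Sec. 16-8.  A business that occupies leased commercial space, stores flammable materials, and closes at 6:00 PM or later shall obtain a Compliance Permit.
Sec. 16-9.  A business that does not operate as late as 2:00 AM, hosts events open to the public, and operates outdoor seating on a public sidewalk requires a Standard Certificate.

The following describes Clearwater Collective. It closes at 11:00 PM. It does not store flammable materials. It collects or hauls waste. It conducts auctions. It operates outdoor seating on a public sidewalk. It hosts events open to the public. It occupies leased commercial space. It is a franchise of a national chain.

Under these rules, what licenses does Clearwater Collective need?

Auctioneer Permit, Standard Certificate, Standard License, Trade Certificate, Trade Registration

Sec. 16-1. closes 11:00 PM, after 7:00 PM → Daytime Certificate not required.
Sec. 16-2. closes 11:00 PM, after 10:00 PM; collects or hauls waste → Operating Permit not required.
Sec. 16-3. conducts auctions; is a franchise of a national chain → Auctioneer Permit required.
Sec. 16-4. occupies leased commercial space → Trade Certificate required.
Sec. 16-5. closes 11:00 PM, at/before 2:00 AM → Regulatory Registration not required.
Sec. 16-6. closes 11:00 PM, at/before midnight → Standard License required.
Sec. 16-7. closes 11:00 PM, after 10:00 PM; occupies leased commercial space → Trade Registration required.
Sec. 16-8. occupies leased commercial space; does not store flammable materials; closes 11:00 PM, after 6:00 PM → Compliance Permit not required.
Sec. 16-9. closes 11:00 PM, at/before 2:00 AM; hosts events open to the public; operates outdoor seating on a public sidewalk → Standard Certificate required.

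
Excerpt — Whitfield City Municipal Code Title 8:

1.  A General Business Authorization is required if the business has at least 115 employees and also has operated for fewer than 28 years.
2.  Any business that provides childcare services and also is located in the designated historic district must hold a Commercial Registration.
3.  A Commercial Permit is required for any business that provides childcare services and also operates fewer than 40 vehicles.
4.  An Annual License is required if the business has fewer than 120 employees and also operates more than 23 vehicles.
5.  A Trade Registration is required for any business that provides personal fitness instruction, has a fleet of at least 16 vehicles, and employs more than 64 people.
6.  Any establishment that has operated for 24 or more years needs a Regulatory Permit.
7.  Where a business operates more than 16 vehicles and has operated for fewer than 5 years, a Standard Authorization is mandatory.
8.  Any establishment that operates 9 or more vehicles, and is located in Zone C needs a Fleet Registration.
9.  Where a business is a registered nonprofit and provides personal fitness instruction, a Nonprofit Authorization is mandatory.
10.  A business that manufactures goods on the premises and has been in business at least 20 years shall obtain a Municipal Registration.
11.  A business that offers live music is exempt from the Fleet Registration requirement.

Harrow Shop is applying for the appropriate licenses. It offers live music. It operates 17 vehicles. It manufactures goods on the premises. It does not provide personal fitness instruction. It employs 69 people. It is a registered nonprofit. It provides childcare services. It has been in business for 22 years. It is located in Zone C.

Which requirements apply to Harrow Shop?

Commercial Permit, Municipal Registration

1. employees 69 < 115; years in business 22 < 28 → General Business Authorization not required.
2. provides childcare services; is located in Zone C (not: is located in the designated historic district) → Commercial Registration not required.
3. provides childcare services; vehicles 17 < 40 → Commercial Permit required.
4. employees 69 < 120; vehicles 17 ≤ 23 → Annual License not required.
5. does not provide personal fitness instruction; vehicles 17 ≥ 16; employees 69 > 64 → Trade Registration not required.
6. years in business 22 < 24 → Regulatory Permit not required.
7. vehicles 17 > 16; years in business 22 ≥ 5 → Standard Authorization not required.
8. vehicles 17 ≥ 9; is located in Zone C → Fleet Registration required.
9. is a registered nonprofit; does not provide personal fitness instruction → Nonprofit Authorization not required.
10. manufactures goods on the premises; years in business 22 ≥ 20 → Municipal Registration required.
11. offers live music → exempt from Fleet Registration.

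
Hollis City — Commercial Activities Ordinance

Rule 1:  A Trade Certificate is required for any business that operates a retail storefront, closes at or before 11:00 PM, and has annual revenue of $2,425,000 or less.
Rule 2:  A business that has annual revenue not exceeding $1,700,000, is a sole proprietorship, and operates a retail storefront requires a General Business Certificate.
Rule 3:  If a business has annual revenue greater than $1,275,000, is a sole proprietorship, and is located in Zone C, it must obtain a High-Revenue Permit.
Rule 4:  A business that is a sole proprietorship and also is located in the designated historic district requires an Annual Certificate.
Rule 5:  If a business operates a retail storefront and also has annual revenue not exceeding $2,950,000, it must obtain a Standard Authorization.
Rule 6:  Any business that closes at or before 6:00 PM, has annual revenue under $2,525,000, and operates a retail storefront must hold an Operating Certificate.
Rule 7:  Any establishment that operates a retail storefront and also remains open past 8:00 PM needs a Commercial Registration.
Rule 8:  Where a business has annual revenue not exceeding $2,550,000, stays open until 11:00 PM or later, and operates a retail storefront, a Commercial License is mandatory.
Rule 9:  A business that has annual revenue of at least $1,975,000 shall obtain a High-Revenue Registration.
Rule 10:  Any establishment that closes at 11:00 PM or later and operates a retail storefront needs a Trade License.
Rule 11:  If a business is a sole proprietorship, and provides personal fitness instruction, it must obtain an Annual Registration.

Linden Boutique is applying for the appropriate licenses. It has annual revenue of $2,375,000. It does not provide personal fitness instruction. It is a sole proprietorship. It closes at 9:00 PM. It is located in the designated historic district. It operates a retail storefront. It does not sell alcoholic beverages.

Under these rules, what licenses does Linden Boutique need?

Rule 1: operates a retail storefront; closes 9:00 PM, at/before 11:00 PM; revenue $2,375,000 ≤ $2,425,000 → Trade Certificate required.
Rule 2: revenue $2,375,000 > $1,700,000; is a sole proprietorship; operates a retail storefront → General Business Certificate not required.
Rule 3: revenue $2,375,000 > $1,275,000; is a sole proprietorship; is located in the designated historic district (not: is located in Zone C) → High-Revenue Permit not required.
Rule 4: is a sole proprietorship; is located in the designated historic district → Annual Certificate required.
Rule 5: operates a retail storefront; revenue $2,375,000 ≤ $2,950,000 → Standard Authorization required.
Rule 6: closes 9:00 PM, after 6:00 PM; revenue $2,375,000 < $2,525,000; operates a retail storefront → Operating Certificate not required.
Rule 7: operates a retail storefront; closes 9:00 PM, after 8:00 PM → Commercial Registration required.
Rule 8: revenue $2,375,000 ≤ $2,550,000; closes 9:00 PM, at/before 11:00 PM; operates a retail storefront → Commercial License not required.
Rule 9: revenue $2,375,000 ≥ $1,975,000 → High-Revenue Registration required.
Rule 10: closes 9:00 PM, at/before 11:00 PM; operates a retail storefront → Trade License not required.
Rule 11: is a sole proprietorship; does not provide personal fitness instruction → Annual Registration not required.

Annual Certificate, Commercial Registration, High-Revenue Registration, Standard Authorization, Trade Certificate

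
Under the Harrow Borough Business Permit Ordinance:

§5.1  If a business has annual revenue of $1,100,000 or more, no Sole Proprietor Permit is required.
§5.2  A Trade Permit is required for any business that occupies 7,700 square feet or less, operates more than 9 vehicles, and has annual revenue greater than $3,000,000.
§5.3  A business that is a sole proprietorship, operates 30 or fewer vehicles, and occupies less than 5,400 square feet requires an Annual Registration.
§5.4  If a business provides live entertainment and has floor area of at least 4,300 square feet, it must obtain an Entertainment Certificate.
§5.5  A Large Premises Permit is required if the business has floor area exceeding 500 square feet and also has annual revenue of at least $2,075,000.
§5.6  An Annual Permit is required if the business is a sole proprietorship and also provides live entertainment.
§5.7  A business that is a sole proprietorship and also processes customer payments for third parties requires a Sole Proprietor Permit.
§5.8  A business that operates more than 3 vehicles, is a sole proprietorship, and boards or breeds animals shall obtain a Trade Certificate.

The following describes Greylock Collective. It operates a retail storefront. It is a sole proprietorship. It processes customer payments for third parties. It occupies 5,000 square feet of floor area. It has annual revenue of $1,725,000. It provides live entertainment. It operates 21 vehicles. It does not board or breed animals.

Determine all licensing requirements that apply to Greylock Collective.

§5.1 revenue $1,725,000 ≥ $1,100,000 → exempt from Sole Proprietor Permit.
§5.2 floor area 5,000 square feet ≤ 7,700 square feet; vehicles 21 > 9; revenue $1,725,000 ≤ $3,000,000 → Trade Permit not required.
§5.3 is a sole proprietorship; vehicles 21 ≤ 30; floor area 5,000 square feet < 5,400 square feet → Annual Registration required.
§5.4 provides live entertainment; floor area 5,000 square feet ≥ 4,300 square feet → Entertainment Certificate required.
§5.5 floor area 5,000 square feet > 500 square feet; revenue $1,725,000 < $2,075,000 → Large Premises Permit not required.
§5.6 is a sole proprietorship; provides live entertainment → Annual Permit required.
§5.7 is a sole proprietorship; processes customer payments for third parties → Sole Proprietor Permit required.
§5.8 vehicles 21 > 3; is a sole proprietorship; does not board or breed animals → Trade Certificate not required.

Annual Permit, Annual Registration, Entertainment Certificate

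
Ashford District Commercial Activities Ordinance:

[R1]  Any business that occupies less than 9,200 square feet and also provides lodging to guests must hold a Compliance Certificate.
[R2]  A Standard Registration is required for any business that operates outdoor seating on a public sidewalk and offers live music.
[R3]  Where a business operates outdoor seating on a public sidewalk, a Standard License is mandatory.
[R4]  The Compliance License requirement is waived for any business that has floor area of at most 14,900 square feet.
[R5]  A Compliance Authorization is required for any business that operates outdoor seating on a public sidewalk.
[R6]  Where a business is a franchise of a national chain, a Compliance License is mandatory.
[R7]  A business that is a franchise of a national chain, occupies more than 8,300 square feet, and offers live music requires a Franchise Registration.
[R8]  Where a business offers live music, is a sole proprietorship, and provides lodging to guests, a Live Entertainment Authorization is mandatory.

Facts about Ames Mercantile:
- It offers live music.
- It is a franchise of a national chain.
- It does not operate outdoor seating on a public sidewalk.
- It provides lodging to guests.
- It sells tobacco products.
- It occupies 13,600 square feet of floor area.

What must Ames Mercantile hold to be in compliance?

[R1] floor area 13,600 square feet ≥ 9,200 square feet; provides lodging to guests → Compliance Certificate not required.
[R2] does not operate outdoor seating on a public sidewalk; offers live music → Standard Registration not required.
[R3] does not operate outdoor seating on a public sidewalk → Standard License not required.
[R4] floor area 13,600 square feet ≤ 14,900 square feet → exempt from Compliance License.
[R5] does not operate outdoor seating on a public sidewalk → Compliance Authorization not required.
[R6] is a franchise of a national chain → Compliance License required.
[R7] is a franchise of a national chain; floor area 13,600 square feet > 8,300 square feet; offers live music → Franchise Registration required.
[R8] offers live music; is a franchise of a national chain (not: is a sole proprietorship); provides lodging to guests → Live Entertainment Authorization not required.

Franchise Registration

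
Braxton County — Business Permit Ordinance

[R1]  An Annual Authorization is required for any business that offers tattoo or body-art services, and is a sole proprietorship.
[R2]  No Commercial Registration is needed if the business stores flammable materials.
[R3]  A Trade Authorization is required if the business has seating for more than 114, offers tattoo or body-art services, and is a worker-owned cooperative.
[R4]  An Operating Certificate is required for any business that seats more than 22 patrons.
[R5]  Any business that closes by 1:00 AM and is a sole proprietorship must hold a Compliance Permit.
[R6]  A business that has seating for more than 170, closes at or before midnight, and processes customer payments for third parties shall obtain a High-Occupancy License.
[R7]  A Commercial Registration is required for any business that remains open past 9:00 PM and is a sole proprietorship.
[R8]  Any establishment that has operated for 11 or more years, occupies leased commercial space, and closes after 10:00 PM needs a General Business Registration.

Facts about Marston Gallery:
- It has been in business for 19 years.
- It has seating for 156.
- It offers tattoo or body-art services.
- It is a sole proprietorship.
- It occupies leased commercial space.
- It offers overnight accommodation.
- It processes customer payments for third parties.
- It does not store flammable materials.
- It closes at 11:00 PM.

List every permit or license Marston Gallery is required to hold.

Annual Authorization, Commercial Registration, Compliance Permit, General Business Registration, Operating Certificate

[R1] offers tattoo or body-art services; is a sole proprietorship → Annual Authorization required.
[R2] does not store flammable materials → Commercial Registration exemption does not apply.
[R3] seating 156 > 114; offers tattoo or body-art services; is a sole proprietorship (not: is a worker-owned cooperative) → Trade Authorization not required.
[R4] seating 156 > 22 → Operating Certificate required.
[R5] closes 11:00 PM, at/before 1:00 AM; is a sole proprietorship → Compliance Permit required.
[R6] seating 156 ≤ 170; closes 11:00 PM, at/before midnight; processes customer payments for third parties → High-Occupancy License not required.
[R7] closes 11:00 PM, after 9:00 PM; is a sole proprietorship → Commercial Registration required.
[R8] years in business 19 ≥ 11; occupies leased commercial space; closes 11:00 PM, after 10:00 PM → General Business Registration required.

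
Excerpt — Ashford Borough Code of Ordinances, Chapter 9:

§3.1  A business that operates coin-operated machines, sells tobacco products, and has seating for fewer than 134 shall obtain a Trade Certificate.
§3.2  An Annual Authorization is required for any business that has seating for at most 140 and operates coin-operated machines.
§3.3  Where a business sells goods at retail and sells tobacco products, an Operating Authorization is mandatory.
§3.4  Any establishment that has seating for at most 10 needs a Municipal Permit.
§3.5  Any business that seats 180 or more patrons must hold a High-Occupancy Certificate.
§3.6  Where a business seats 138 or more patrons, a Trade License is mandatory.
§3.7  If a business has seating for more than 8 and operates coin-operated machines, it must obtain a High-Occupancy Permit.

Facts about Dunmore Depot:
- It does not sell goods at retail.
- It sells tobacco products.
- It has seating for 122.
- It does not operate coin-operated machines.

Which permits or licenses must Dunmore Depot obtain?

None

§3.1 does not operate coin-operated machines; sells tobacco products; seating 122 < 134 → Trade Certificate not required.
§3.2 seating 122 ≤ 140; does not operate coin-operated machines → Annual Authorization not required.
§3.3 does not sell goods at retail; sells tobacco products → Operating Authorization not required.
§3.4 seating 122 > 10 → Municipal Permit not required.
§3.5 seating 122 < 180 → High-Occupancy Certificate not required.
§3.6 seating 122 < 138 → Trade License not required.
§3.7 seating 122 > 8; does not operate coin-operated machines → High-Occupancy Permit not required.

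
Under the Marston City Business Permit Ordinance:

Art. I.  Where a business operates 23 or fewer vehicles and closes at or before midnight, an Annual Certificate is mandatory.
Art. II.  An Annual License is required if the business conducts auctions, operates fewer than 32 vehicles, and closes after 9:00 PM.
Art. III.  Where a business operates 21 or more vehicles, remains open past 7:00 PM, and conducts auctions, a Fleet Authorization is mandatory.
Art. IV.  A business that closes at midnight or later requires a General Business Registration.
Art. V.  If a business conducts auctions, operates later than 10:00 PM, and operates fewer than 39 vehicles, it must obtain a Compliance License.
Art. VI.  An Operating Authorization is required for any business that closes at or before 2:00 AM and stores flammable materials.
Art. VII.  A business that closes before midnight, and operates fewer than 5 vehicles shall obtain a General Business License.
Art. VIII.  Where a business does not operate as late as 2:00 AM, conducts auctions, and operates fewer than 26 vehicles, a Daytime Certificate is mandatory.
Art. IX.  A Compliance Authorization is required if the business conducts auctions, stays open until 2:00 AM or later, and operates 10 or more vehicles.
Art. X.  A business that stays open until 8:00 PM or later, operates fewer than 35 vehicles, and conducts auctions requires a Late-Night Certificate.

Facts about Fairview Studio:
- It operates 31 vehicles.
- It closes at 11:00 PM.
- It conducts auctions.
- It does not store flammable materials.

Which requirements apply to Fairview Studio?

Art. I. vehicles 31 > 23; closes 11:00 PM, at/before midnight → Annual Certificate not required.
Art. II. conducts auctions; vehicles 31 < 32; closes 11:00 PM, after 9:00 PM → Annual License required.
Art. III. vehicles 31 ≥ 21; closes 11:00 PM, after 7:00 PM; conducts auctions → Fleet Authorization required.
Art. IV. closes 11:00 PM, at/before midnight → General Business Registration not required.
Art. V. conducts auctions; closes 11:00 PM, after 10:00 PM; vehicles 31 < 39 → Compliance License required.
Art. VI. closes 11:00 PM, at/before 2:00 AM; does not store flammable materials → Operating Authorization not required.
Art. VII. closes 11:00 PM, at/before midnight; vehicles 31 ≥ 5 → General Business License not required.
Art. VIII. closes 11:00 PM, at/before 2:00 AM; conducts auctions; vehicles 31 ≥ 26 → Daytime Certificate not required.
Art. IX. conducts auctions; closes 11:00 PM, at/before 2:00 AM; vehicles 31 ≥ 10 → Compliance Authorization not required.
Art. X. closes 11:00 PM, after 8:00 PM; vehicles 31 < 35; conducts auctions → Late-Night Certificate required.

Annual License, Compliance License, Fleet Authorization, Late-Night Certificate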